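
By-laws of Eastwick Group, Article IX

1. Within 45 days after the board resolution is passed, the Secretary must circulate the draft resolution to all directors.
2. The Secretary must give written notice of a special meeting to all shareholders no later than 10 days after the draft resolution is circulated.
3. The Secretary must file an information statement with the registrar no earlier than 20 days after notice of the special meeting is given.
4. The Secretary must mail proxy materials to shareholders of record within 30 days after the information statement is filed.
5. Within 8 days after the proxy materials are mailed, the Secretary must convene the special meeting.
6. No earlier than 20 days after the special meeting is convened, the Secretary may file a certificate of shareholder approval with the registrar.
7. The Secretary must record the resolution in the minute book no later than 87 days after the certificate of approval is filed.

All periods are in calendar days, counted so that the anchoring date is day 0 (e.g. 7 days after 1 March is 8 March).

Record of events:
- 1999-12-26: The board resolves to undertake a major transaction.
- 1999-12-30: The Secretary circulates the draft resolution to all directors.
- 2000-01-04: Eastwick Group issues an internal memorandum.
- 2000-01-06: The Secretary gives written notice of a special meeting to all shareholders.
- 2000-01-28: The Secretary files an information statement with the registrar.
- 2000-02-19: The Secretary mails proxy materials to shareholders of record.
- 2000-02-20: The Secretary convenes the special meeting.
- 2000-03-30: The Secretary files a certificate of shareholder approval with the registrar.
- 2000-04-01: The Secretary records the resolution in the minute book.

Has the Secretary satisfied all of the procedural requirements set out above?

Yes

Step 1 — counting 45 days from 1999-12-26 (when the board resolution is passed) gives a deadline of 2000-02-09; done 1999-12-30 — timely.
Step 2 — counting 10 days from 1999-12-30 (when the draft resolution is circulated) gives a deadline of 2000-01-09; 2000-01-06 is within that limit.
Step 3 — must wait 20 days from 2000-01-06 (when notice of the special meeting is given), so not before 2000-01-26; done 2000-01-28 — permitted.
Step 4 — counting 30 days from 2000-01-28 (when the information statement is filed) gives a deadline of 2000-02-27; done 2000-02-19 — timely.
Step 5 — counting 8 days from 2000-02-19 (when the proxy materials are mailed) gives a deadline of 2000-02-27; completed 2000-02-20, before the deadline.
Step 6 — must wait 20 days from 2000-02-20 (when the special meeting is convened), so not before 2000-03-11; 2000-03-30 is on or after that date.
Step 7 — counting 87 days from 2000-03-30 (when the certificate of approval is filed) gives a deadline of 2000-06-25; done 2000-04-01 — timely.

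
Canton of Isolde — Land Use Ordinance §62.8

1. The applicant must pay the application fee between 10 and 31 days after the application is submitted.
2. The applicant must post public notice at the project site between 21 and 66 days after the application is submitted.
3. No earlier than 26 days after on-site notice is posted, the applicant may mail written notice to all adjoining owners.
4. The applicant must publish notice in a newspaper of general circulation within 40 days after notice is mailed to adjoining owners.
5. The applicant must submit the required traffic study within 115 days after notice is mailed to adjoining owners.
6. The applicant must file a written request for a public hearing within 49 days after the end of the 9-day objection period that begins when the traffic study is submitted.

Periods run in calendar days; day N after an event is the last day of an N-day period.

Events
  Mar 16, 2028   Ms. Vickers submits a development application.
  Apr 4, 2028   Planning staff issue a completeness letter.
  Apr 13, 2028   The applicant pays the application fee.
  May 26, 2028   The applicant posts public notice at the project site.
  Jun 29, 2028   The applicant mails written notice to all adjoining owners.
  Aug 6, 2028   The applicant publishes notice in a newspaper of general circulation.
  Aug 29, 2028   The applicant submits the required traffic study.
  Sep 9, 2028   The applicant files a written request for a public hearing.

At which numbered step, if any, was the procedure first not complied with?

Step 1: the window is 10–31 days after Mar 16, 2028 (when the application is submitted), so Mar 26, 2028 through Apr 16, 2028; done Apr 13, 2028 — within the window.
Step 2: the window is 21–66 days after Mar 16, 2028 (when the application is submitted), so Apr 6, 2028 through May 21, 2028; May 26, 2028 is 5 days past the end of the window.
That is the first point of non-compliance.

Step 2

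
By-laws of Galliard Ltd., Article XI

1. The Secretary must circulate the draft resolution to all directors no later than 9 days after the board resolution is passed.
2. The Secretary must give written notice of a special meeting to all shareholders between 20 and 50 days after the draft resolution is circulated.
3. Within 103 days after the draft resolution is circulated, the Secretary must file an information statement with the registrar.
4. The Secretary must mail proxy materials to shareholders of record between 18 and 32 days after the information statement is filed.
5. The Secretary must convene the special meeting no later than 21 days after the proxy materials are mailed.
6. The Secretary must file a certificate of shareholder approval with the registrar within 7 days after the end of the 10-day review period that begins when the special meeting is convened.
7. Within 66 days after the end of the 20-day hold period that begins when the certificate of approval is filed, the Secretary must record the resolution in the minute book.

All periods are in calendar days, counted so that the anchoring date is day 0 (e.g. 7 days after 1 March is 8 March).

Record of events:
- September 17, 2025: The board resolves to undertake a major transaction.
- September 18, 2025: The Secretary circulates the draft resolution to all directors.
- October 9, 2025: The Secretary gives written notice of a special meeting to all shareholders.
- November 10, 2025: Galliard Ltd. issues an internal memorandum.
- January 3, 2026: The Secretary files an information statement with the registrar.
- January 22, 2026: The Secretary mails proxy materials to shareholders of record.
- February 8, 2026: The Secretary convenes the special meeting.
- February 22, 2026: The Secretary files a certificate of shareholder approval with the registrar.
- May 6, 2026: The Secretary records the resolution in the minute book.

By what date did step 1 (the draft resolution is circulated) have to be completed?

Step 1 runs from September 17, 2025, when the board resolution is passed. 9 days after September 17, 2025 is September 26, 2025.

September 26, 2025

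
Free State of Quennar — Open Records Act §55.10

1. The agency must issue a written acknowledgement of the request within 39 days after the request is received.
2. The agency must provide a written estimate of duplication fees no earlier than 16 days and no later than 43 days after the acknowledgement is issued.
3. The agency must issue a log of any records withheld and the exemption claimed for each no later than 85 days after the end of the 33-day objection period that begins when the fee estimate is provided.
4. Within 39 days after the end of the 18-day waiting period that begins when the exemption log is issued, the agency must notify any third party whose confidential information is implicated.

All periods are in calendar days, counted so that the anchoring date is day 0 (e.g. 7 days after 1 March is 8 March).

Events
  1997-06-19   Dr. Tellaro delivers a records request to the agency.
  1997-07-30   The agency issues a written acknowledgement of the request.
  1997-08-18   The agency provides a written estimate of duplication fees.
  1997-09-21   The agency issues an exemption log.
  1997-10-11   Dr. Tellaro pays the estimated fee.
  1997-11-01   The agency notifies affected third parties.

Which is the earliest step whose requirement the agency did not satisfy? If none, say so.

Step 1 — counting 39 days from 1997-06-19 (when the request is received) gives a deadline of 1997-07-28; 1997-07-30 misses that deadline by 2 days.

Step 1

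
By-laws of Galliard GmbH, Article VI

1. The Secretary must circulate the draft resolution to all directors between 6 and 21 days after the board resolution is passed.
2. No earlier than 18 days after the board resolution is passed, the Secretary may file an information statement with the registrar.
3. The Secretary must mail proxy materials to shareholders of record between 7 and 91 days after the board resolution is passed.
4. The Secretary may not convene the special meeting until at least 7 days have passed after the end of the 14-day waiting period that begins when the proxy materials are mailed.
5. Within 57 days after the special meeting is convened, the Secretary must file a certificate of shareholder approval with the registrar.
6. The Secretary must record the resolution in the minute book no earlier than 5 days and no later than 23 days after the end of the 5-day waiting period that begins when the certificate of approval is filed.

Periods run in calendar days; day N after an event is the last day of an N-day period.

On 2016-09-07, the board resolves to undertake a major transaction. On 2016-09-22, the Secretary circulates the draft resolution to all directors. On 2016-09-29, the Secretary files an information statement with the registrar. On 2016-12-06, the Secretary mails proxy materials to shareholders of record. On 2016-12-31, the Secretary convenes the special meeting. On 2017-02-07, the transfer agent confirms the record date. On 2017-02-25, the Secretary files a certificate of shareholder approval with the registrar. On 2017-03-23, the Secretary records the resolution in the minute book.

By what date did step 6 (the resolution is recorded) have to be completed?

The certificate of approval is filed on 2017-02-25; the 5-day waiting period therefore ends 2017-03-02, and step 6 runs from that date. The window is 5–23 days after 2017-03-02; it closes on 2017-03-25.

2017-03-25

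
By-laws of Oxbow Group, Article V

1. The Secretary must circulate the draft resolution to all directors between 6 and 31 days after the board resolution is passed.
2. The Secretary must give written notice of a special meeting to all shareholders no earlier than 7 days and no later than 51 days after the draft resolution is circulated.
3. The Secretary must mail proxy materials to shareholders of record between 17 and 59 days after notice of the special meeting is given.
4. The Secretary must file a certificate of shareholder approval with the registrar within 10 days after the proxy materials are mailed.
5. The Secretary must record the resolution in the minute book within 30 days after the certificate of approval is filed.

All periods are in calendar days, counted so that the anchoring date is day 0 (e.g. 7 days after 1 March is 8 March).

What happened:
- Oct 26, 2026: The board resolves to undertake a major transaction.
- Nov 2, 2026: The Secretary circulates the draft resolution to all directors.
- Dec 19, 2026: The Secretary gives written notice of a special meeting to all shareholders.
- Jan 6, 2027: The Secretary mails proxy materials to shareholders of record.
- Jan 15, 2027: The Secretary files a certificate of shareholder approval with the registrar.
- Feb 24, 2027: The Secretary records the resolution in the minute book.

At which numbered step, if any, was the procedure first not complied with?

Step 5

(1) the permitted window runs from Oct 26, 2026 + 6 = Nov 1, 2026 to Oct 26, 2026 + 31 = Nov 26, 2026; done Nov 2, 2026 — within the window.
(2) the permitted window runs from Nov 2, 2026 + 7 = Nov 9, 2026 to Nov 2, 2026 + 51 = Dec 23, 2026; Dec 19, 2026 falls inside that range.
(3) the permitted window runs from Dec 19, 2026 + 17 = Jan 5, 2027 to Dec 19, 2026 + 59 = Feb 16, 2027; done Jan 6, 2027, which is between those dates.
(4) due by Jan 6, 2027 + 10 days = Jan 16, 2027; completed Jan 15, 2027, before the deadline.
(5) due by Jan 15, 2027 + 30 days = Feb 14, 2027; not done until Feb 24, 2027, 10 days after the deadline.
The analysis stops there.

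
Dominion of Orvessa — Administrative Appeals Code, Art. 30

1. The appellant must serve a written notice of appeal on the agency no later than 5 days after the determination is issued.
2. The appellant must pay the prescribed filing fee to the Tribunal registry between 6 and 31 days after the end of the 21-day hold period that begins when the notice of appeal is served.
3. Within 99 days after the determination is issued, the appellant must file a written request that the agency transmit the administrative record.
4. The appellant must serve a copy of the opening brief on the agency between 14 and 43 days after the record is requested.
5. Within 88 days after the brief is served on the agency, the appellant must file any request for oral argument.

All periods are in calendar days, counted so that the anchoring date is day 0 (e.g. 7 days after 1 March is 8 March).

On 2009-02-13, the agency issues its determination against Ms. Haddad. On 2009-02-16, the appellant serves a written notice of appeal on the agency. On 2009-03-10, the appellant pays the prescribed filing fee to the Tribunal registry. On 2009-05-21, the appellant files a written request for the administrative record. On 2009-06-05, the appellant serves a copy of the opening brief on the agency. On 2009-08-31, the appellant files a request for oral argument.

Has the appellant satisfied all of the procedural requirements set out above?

Step 1 — counting 5 days from 2009-02-13 (when the determination is issued) gives a deadline of 2009-02-18; done 2009-02-16 — timely.
Step 2 — 6 and 31 days from 2009-03-09 (end of the 21-day hold period, which began when the notice of appeal is served on 2009-02-16) are 2009-03-15 and 2009-04-09 respectively; 2009-03-10 is 5 days too early.

No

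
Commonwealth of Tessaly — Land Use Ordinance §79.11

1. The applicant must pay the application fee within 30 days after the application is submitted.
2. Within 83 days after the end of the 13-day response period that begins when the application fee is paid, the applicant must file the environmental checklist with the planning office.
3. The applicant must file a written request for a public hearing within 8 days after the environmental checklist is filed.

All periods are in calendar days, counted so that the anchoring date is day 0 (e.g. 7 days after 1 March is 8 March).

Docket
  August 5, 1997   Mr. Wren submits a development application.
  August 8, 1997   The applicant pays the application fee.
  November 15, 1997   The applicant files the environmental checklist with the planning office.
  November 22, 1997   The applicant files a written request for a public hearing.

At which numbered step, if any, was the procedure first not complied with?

(1) due by August 5, 1997 + 30 days = September 4, 1997; done August 8, 1997 — timely.
(2) due by August 21, 1997 + 83 days = November 12, 1997; not done until November 15, 1997, 3 days after the deadline.

Step 2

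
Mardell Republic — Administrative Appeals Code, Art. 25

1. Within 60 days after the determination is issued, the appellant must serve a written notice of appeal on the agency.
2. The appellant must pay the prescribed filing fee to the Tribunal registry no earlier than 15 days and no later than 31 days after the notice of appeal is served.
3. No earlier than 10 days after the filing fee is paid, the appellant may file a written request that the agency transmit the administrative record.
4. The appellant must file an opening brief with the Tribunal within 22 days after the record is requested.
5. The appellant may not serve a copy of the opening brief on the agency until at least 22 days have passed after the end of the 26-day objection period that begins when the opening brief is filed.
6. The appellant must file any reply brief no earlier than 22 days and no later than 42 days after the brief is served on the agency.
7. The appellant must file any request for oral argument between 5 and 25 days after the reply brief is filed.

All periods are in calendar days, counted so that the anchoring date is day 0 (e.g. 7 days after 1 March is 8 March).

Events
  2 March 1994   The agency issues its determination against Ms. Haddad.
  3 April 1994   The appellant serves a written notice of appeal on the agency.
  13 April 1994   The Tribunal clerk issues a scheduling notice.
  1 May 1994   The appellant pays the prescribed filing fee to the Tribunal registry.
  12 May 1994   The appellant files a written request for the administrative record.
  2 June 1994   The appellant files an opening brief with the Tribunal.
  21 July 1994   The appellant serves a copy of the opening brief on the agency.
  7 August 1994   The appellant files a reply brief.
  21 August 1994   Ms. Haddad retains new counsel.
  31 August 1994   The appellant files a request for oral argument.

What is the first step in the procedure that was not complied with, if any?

Step 6

Step 1 — counting 60 days from 2 March 1994 (when the determination is issued) gives a deadline of 1 May 1994; done 3 April 1994 — timely.
Step 2 — 15 and 31 days from 3 April 1994 (when the notice of appeal is served) are 18 April 1994 and 4 May 1994 respectively; done 1 May 1994, which is between those dates.
Step 3 — must wait 10 days from 1 May 1994 (when the filing fee is paid), so not before 11 May 1994; done 12 May 1994 — permitted.
Step 4 — counting 22 days from 12 May 1994 (when the record is requested) gives a deadline of 3 June 1994; done 2 June 1994 — timely.
Step 5 — must wait 22 days from 28 June 1994 (end of the 26-day objection period, which began when the opening brief is filed on 2 June 1994), so not before 20 July 1994; done 21 July 1994, after the minimum wait.
Step 6 — 22 and 42 days from 21 July 1994 (when the brief is served on the agency) are 12 August 1994 and 1 September 1994 respectively; done 7 August 1994 — 5 days before the window opened.
The procedure was therefore not followed at step 6.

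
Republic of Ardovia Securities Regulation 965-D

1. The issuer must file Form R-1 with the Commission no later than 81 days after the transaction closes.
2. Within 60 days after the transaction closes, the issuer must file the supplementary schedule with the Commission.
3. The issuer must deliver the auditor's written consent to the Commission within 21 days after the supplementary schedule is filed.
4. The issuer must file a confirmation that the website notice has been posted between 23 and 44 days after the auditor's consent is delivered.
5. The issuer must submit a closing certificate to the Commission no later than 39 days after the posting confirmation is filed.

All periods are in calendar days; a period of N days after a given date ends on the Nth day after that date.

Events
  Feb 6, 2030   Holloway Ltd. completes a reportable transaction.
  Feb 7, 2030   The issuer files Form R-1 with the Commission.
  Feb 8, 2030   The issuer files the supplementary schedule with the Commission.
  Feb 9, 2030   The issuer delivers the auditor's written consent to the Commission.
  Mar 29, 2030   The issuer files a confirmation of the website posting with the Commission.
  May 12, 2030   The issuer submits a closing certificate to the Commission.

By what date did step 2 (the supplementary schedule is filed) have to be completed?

Apr 7, 2030

Step 2 runs from Feb 6, 2030, when the transaction closes. 60 days after Feb 6, 2030 is Apr 7, 2030.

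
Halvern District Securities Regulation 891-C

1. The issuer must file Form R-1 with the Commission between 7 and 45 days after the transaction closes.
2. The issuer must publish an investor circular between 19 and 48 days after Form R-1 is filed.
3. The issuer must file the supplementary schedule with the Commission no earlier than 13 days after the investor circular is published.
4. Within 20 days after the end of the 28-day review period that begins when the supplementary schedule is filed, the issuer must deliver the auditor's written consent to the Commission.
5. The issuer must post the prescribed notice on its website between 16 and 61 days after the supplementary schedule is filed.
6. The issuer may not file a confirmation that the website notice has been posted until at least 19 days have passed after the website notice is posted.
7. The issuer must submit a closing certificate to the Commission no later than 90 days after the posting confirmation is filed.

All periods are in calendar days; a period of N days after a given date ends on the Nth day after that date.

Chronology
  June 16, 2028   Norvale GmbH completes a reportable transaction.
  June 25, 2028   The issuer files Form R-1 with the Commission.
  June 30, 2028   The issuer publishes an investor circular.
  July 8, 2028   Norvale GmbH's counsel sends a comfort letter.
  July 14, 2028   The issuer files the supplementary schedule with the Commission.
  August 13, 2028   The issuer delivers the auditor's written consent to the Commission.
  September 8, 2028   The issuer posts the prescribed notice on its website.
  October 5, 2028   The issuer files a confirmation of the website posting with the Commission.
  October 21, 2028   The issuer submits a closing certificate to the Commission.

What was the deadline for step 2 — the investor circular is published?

Step 2 runs from June 25, 2028, when Form R-1 is filed. The window is 19–48 days after June 25, 2028; it closes on August 12, 2028.

August 12, 2028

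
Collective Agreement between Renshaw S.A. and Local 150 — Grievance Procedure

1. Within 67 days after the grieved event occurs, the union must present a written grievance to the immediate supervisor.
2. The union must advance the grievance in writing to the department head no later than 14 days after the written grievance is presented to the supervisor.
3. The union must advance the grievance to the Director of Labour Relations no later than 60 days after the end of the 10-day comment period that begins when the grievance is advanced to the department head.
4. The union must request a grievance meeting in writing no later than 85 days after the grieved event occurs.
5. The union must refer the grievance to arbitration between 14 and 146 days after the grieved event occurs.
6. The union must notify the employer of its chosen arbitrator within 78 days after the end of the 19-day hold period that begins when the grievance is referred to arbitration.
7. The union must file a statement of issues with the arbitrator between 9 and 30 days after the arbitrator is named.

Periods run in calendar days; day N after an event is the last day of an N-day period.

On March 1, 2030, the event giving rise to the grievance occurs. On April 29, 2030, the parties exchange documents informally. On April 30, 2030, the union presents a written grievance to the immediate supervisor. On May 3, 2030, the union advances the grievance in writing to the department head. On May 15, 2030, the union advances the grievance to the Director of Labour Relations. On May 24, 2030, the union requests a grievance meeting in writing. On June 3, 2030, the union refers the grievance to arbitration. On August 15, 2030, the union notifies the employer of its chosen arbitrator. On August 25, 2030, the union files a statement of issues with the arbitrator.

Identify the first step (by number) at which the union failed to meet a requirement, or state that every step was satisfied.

None — every step was satisfied

Step 1 — counting 67 days from March 1, 2030 (when the grieved event occurs) gives a deadline of May 7, 2030; April 30, 2030 is within that limit.
Step 2 — counting 14 days from April 30, 2030 (when the written grievance is presented to the supervisor) gives a deadline of May 14, 2030; done May 3, 2030 — timely.
Step 3 — counting 60 days from May 13, 2030 (end of the 10-day comment period, which began when the grievance is advanced to the department head on May 3, 2030) gives a deadline of July 12, 2030; done May 15, 2030 — timely.
Step 4 — counting 85 days from March 1, 2030 (when the grieved event occurs) gives a deadline of May 25, 2030; completed May 24, 2030, before the deadline.
Step 5 — 14 and 146 days from March 1, 2030 (when the grieved event occurs) are March 15, 2030 and July 25, 2030 respectively; done June 3, 2030 — within the window.
Step 6 — counting 78 days from June 22, 2030 (end of the 19-day hold period, which began when the grievance is referred to arbitration on June 3, 2030) gives a deadline of September 8, 2030; August 15, 2030 is within that limit.
Step 7 — 9 and 30 days from August 15, 2030 (when the arbitrator is named) are August 24, 2030 and September 14, 2030 respectively; done August 25, 2030, which is between those dates.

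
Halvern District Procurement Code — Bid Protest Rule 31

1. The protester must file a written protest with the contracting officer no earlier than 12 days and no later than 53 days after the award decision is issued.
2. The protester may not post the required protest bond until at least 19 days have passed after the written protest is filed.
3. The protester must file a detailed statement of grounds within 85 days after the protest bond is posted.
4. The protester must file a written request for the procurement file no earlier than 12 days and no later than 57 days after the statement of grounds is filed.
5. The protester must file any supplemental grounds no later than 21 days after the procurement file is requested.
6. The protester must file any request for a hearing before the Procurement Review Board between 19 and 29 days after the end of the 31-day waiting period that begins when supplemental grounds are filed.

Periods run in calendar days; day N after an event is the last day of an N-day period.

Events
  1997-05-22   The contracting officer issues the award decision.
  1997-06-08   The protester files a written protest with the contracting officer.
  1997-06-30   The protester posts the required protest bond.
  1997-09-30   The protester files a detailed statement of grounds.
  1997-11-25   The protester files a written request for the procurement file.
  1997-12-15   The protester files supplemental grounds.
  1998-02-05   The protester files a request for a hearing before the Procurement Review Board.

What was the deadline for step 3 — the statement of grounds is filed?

1997-09-23

Step 3 runs from 1997-06-30, when the protest bond is posted. 85 days after 1997-06-30 is 1997-09-23.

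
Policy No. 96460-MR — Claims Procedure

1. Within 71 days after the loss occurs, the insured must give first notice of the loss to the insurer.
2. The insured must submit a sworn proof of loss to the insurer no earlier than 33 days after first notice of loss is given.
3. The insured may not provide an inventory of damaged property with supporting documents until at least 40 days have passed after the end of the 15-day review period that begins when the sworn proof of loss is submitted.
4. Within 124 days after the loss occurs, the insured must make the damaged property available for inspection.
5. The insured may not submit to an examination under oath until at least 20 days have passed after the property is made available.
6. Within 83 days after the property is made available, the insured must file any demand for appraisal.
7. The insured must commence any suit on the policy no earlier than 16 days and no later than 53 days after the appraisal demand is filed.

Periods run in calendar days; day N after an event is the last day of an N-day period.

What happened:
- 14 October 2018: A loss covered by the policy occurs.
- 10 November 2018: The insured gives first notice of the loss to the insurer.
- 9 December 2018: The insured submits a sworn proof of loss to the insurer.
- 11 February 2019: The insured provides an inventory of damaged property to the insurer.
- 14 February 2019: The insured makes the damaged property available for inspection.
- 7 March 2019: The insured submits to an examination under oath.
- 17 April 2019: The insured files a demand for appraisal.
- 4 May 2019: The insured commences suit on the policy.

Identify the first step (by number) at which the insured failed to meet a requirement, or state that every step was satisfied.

Step 2

(1) due by 14 October 2018 + 71 days = 24 December 2018; 10 November 2018 is within that limit.
(2) permitted from 10 November 2018 + 33 days = 13 December 2018 onward; acted on 9 December 2018, 4 days prematurely.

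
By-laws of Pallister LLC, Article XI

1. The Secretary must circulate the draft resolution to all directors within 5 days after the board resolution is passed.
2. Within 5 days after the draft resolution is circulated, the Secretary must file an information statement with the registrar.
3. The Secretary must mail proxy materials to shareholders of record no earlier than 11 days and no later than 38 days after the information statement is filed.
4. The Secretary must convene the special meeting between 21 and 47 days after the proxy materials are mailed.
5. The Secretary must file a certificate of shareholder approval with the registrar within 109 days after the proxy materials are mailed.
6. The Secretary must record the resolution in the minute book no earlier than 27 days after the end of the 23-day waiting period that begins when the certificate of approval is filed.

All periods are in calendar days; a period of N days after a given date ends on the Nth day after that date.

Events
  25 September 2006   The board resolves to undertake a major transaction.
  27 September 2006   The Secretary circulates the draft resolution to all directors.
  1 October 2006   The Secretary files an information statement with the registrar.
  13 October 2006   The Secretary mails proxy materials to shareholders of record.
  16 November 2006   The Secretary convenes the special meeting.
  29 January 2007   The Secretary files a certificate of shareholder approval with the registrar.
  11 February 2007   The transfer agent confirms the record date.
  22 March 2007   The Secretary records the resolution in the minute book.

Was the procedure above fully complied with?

Step 1: 5 days after 25 September 2006 (when the board resolution is passed) is 30 September 2006; 27 September 2006 is within that limit.
Step 2: 5 days after 27 September 2006 (when the draft resolution is circulated) is 2 October 2006; done 1 October 2006 — timely.
Step 3: the window is 11–38 days after 1 October 2006 (when the information statement is filed), so 12 October 2006 through 8 November 2006; done 13 October 2006, which is between those dates.
Step 4: the window is 21–47 days after 13 October 2006 (when the proxy materials are mailed), so 3 November 2006 through 29 November 2006; done 16 November 2006 — within the window.
Step 5: 109 days after 13 October 2006 (when the proxy materials are mailed) is 30 January 2007; completed 29 January 2007, before the deadline.
Step 6: the earliest permitted date is 27 days after 21 February 2007 (end of the 23-day waiting period, which began when the certificate of approval is filed on 29 January 2007), i.e. 20 March 2007; done 22 March 2007, after the minimum wait.

Yes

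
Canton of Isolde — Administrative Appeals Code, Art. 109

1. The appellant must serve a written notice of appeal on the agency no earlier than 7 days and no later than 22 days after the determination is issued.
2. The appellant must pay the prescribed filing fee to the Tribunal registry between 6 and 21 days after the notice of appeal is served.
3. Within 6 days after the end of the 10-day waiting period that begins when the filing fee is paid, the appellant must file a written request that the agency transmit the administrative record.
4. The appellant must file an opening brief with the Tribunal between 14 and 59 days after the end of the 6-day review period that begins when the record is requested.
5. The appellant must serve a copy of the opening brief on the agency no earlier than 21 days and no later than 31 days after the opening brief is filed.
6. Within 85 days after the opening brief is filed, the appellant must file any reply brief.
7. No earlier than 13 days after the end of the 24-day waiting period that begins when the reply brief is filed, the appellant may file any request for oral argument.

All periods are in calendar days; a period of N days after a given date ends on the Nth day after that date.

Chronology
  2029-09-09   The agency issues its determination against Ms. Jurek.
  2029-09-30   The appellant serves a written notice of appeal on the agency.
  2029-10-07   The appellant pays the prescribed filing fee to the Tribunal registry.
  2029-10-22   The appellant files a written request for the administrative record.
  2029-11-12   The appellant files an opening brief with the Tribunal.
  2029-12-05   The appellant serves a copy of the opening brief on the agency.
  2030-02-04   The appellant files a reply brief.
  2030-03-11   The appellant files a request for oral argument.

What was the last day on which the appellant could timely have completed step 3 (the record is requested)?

The filing fee is paid on 2029-10-07; the 10-day waiting period therefore ends 2029-10-17, and step 3 runs from that date. 6 days after 2029-10-17 is 2029-10-23.

2029-10-23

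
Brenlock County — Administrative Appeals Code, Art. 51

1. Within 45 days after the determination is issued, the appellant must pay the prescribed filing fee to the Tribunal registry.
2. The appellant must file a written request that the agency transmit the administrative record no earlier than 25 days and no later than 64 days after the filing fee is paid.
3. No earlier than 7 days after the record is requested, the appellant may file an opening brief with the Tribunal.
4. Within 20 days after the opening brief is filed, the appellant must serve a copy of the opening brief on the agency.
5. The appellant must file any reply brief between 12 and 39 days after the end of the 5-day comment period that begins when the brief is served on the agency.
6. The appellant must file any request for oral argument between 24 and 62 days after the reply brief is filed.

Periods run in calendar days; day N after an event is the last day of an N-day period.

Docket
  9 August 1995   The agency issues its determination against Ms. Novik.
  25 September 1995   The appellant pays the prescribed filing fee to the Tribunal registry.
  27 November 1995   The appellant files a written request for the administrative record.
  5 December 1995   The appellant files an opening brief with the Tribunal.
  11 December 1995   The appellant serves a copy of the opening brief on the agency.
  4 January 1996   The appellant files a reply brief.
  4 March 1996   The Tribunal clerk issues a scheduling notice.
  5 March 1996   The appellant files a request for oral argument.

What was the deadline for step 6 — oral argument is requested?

6 March 1996

Step 6 runs from 4 January 1996, when the reply brief is filed. The window is 24–62 days after 4 January 1996; it closes on 6 March 1996.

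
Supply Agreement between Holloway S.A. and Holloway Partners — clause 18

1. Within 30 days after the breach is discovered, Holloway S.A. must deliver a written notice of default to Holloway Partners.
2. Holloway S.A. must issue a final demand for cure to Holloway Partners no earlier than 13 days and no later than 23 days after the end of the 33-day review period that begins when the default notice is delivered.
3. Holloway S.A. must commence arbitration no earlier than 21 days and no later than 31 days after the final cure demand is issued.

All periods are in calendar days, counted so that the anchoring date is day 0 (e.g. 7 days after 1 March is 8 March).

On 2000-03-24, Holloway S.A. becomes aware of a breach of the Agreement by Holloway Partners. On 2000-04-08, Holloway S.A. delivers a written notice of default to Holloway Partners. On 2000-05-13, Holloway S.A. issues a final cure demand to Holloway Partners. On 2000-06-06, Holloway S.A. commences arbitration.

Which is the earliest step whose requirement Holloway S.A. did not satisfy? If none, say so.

Step 1: 30 days after 2000-03-24 (when the breach is discovered) is 2000-04-23; 2000-04-08 is within that limit.
Step 2: the window is 13–23 days after 2000-05-11 (end of the 33-day review period, which began when the default notice is delivered on 2000-04-08), so 2000-05-24 through 2000-06-03; done 2000-05-13 — 11 days before the window opened.

Step 2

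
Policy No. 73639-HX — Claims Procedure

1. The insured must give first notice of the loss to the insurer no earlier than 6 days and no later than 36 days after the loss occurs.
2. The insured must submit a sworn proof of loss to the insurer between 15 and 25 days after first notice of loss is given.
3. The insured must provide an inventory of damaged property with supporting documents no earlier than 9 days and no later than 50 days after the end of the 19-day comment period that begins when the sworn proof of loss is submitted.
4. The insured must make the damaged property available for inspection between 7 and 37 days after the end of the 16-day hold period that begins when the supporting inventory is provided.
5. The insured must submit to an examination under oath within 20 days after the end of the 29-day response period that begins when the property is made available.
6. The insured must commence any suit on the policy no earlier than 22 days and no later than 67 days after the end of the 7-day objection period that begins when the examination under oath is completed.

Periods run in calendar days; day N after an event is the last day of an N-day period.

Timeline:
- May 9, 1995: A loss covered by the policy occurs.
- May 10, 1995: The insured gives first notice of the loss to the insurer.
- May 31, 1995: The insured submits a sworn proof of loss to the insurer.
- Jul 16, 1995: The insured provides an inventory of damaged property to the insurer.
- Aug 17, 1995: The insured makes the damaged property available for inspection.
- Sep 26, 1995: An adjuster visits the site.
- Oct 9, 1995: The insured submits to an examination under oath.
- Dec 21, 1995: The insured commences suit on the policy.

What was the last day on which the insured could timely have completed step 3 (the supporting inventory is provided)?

The sworn proof of loss is submitted on May 31, 1995; the 19-day comment period therefore ends Jun 19, 1995, and step 3 runs from that date. The window is 9–50 days after Jun 19, 1995; it closes on Aug 8, 1995.

Aug 8, 1995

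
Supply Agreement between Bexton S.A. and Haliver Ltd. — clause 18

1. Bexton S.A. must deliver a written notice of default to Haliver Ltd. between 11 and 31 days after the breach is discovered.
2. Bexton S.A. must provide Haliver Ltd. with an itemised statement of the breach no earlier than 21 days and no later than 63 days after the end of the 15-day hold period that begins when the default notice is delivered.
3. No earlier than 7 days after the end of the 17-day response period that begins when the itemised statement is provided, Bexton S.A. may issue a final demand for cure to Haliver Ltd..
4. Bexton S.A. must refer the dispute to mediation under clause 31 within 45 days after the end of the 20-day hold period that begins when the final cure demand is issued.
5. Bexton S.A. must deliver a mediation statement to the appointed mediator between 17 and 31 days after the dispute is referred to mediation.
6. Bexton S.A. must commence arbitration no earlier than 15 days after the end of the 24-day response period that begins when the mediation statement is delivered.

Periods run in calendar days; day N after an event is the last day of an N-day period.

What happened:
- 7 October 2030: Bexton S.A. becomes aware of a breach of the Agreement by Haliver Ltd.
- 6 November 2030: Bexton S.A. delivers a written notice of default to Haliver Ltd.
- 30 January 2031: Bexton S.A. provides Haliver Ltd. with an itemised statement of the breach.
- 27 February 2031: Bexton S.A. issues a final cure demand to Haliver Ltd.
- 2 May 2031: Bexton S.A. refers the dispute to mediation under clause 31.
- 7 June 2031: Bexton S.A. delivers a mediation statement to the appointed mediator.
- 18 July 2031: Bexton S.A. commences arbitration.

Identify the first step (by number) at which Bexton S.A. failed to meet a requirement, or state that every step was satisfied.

Step 1 — 11 and 31 days from 7 October 2030 (when the breach is discovered) are 18 October 2030 and 7 November 2030 respectively; done 6 November 2030, which is between those dates.
Step 2 — 21 and 63 days from 21 November 2030 (end of the 15-day hold period, which began when the default notice is delivered on 6 November 2030) are 12 December 2030 and 23 January 2031 respectively; done 30 January 2031 — 7 days after the window closed.
No need to go further; step 2 was not satisfied.

Step 2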